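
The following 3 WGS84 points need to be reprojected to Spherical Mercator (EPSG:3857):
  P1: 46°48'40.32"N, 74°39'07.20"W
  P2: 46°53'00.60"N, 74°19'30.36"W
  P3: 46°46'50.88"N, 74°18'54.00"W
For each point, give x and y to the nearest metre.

Web Mercator: x = R·λ, y = R·ln tan(π/4+φ/2), R = 6378137 m.
P1 (46.8112°, -74.6520°) → (-8310222.627, 5911311.372) m.
P2 (46.8835°, -74.3251°) → (-8273832.285, 5923078.996) m.
P3 (46.7808°, -74.3150°) → (-8272707.958, 5906368.160) m.

P1: x -8310223 m, y 5911311 m; P2: x -8273832 m, y 5923079 m; P3: x -8272708 m, y 5906368 m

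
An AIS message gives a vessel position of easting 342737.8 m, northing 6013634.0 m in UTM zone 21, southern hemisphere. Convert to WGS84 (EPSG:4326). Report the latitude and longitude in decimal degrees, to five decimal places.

lat -36.00910°, lon -58.74500°

Zone 21S: λ₀ = -57°, k₀ = 0.9996, false easting 500000 m, false northing 10000000 m.
Meridian distance M = (N − FN)/k₀ = -3987961.2 m.
Inverse transverse Mercator on WGS84 gives φ = -36.00910036°, λ = -58.74499997°.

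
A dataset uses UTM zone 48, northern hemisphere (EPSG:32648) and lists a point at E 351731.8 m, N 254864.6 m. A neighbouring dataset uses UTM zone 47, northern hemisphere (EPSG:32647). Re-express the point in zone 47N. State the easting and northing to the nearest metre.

UTM 48N → geographic: φ = 2.30519958°, λ = 103.66659998°.
UTM 47N (λ₀ = 99°) forward: E = 1019434.944 m, N = 255647.471 m.

E 1019435 m, N 255647 m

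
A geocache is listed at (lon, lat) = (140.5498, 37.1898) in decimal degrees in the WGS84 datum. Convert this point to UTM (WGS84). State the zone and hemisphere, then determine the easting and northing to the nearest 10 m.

Longitude 140.5498° lies in the 6° band [138°, 144°), giving zone 54; latitude is north of the equator, so 54N.
Zone 54 central meridian λ₀ = 6×54 − 183 = 141°; Δλ = -0.4502°.
Transverse Mercator on WGS84 with k₀ = 0.9996 gives E = 460042.647 m, N = 4116022.729 m.

Zone 54N: E 460040 m, N 4116020 m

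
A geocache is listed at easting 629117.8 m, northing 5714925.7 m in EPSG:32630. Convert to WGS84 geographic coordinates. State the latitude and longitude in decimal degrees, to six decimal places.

lat 51.570600°, lon -1.136900°

Zone 30N: λ₀ = -3°, k₀ = 0.9996, false easting 500000 m.
Meridian distance M = (N − FN)/k₀ = 5717212.6 m.
Inverse transverse Mercator on WGS84 gives φ = 51.57060042°, λ = -1.13690016°.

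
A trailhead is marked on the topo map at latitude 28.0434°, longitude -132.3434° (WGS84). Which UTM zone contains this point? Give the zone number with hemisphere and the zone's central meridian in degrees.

UTM zone = ⌊(λ + 180)/6⌋ + 1; -132.3434° ∈ [-138°, -132°) → zone 8.
Hemisphere: N (φ ≥ 0).
Central meridian λ₀ = 6×8 − 183 = -135°.

Zone 8N, central meridian -135°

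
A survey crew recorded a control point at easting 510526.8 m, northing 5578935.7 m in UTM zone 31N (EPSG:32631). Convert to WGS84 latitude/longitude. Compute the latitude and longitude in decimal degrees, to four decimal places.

Zone 31N: λ₀ = 3°, k₀ = 0.9996, false easting 500000 m.
Meridian distance M = (N − FN)/k₀ = 5581168.2 m.
Inverse transverse Mercator on WGS84 gives φ = 50.36239976°, λ = 3.14800027°.

lat 50.3624°, lon 3.1480°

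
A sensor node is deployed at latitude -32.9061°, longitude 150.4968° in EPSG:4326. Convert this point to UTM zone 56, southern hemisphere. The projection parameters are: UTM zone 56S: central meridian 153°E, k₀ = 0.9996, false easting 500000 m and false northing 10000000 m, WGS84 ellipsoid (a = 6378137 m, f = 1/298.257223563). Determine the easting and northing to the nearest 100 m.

Zone 56 central meridian λ₀ = 6×56 − 183 = 153°; Δλ = -2.5032°.
Transverse Mercator on WGS84 with k₀ = 0.9996 gives E = 265883.350 m, N = 6356343.321 m.

E 265900 m, N 6356300 m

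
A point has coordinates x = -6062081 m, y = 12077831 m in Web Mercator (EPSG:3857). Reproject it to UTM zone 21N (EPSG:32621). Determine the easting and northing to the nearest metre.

Web Mercator inverse (R = 6378137 m) → φ = 72.87970093°, λ = -54.45660016°.
UTM 21N forward: E = 583547.347 m, N = 8088832.705 m.

E 583547 m, N 8088833 m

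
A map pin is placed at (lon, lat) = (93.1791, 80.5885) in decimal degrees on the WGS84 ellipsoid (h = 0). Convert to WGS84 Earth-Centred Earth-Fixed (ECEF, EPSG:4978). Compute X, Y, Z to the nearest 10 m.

WGS84: a = 6378137 m, e² = 0.006694380; N(φ) = a/√(1−e²sin²φ) = 6399017.053 m.
X = (N+h)·cosφ·cosλ = -58030.111 m; Y = (N+h)·cosφ·sinλ = 1044782.380 m; Z = (N(1−e²)+h)·sinφ = 6270621.357 m.

X -58030 m, Y 1044780 m, Z 6270620 m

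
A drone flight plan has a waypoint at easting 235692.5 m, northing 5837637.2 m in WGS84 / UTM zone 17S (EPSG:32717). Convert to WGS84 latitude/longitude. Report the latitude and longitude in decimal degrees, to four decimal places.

lat -37.5704°, lon -83.9927°

Zone 17S: λ₀ = -81°, k₀ = 0.9996, false easting 500000 m, false northing 10000000 m.
Meridian distance M = (N − FN)/k₀ = -4164028.4 m.
Inverse transverse Mercator on WGS84 gives φ = -37.57040035°, λ = -83.99269969°.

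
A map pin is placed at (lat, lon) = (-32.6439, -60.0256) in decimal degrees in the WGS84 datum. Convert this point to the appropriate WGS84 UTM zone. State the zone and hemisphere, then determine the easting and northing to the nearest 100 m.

Longitude -60.0256° lies in the 6° band [-66°, -60°), giving zone 20; latitude is south of the equator, so 20S.
Zone 20 central meridian λ₀ = 6×20 − 183 = -63°; Δλ = +2.9744°.
Transverse Mercator on WGS84 with k₀ = 0.9996 gives E = 779019.640 m, N = 6384280.408 m.

Zone 20S: E 779000 m, N 6384300 m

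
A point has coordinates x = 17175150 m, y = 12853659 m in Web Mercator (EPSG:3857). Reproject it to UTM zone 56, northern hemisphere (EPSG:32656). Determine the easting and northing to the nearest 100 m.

Web Mercator inverse (R = 6378137 m) → φ = 74.81619985°, λ = 154.28699752°.
UTM 56N forward: E = 537623.951 m, N = 8303507.538 m.

E 537600 m, N 8303500 m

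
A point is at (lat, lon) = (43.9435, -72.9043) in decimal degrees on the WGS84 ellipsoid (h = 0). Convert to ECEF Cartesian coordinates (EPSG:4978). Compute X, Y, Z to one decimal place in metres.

X 1352207.0 m, Y -4396591.7 m, Z 4403573.6 m

WGS84: a = 6378137 m, e² = 0.006694380; N(φ) = a/√(1−e²sin²φ) = 6388442.772 m.
X = (N+h)·cosφ·cosλ = 1352207.041 m; Y = (N+h)·cosφ·sinλ = -4396591.716 m; Z = (N(1−e²)+h)·sinφ = 4403573.584 m.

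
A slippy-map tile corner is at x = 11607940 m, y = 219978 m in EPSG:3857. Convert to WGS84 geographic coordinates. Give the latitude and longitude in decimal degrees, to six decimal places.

R = 6378137 m. λ = x/R = 104.27589919°.
φ = 2·arctan(exp(y/R)) − 90° = 2·arctan(1.03509) − 90° = 1.97570435°.

lat 1.975704°, lon 104.275899°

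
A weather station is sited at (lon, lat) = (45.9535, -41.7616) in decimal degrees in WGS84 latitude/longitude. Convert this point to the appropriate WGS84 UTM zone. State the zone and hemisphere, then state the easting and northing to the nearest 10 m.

Longitude 45.9535° lies in the 6° band [42°, 48°), giving zone 38; latitude is south of the equator, so 38S.
Zone 38 central meridian λ₀ = 6×38 − 183 = 45°; Δλ = +0.9535°.
Transverse Mercator on WGS84 with k₀ = 0.9996 gives E = 579261.082 m, N = 5376253.219 m.

Zone 38S: E 579260 m, N 5376250 m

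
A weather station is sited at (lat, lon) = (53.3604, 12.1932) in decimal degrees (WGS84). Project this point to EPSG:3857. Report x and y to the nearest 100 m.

x 1357300 m, y 7049900 m

Web Mercator is spherical with R = a = 6378137 m.
x = R·λ = 6378137 × 0.212811486 = 1357340.815 m.
y = R·ln tan(π/4 + φ/2) = 6378137 × 1.105329409 = 7049942.403 m.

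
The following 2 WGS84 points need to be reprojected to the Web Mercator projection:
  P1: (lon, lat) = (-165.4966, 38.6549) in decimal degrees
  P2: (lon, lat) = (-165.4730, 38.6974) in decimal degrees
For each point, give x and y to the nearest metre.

P1: x -18422997 m, y 4672359 m; P2: x -18420370 m, y 4678419 m

Web Mercator: x = R·λ, y = R·ln tan(π/4+φ/2), R = 6378137 m.
P1 (38.6549°, -165.4966°) → (-18422997.240, 4672358.823) m.
P2 (38.6974°, -165.4730°) → (-18420370.100, 4678418.943) m.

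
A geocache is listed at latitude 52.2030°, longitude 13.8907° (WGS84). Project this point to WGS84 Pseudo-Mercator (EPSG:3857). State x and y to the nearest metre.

x 1546306 m, y 6836914 m

Web Mercator is spherical with R = a = 6378137 m.
x = R·λ = 6378137 × 0.242438450 = 1546305.651 m.
y = R·ln tan(π/4 + φ/2) = 6378137 × 1.071929627 = 6836914.014 m.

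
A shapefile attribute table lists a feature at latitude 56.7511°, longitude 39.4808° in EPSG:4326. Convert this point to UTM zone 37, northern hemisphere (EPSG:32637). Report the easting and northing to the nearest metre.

Zone 37 central meridian λ₀ = 6×37 − 183 = 39°; Δλ = +0.4808°.
Transverse Mercator on WGS84 with k₀ = 0.9996 gives E = 529402.152 m, N = 6289783.261 m.

E 529402 m, N 6289783 m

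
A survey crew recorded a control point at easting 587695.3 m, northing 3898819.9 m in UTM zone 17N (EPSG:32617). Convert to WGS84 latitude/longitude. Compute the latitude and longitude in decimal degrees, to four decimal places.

Zone 17N: λ₀ = -81°, k₀ = 0.9996, false easting 500000 m.
Meridian distance M = (N − FN)/k₀ = 3900380.1 m.
Inverse transverse Mercator on WGS84 gives φ = 35.22860035°, λ = -80.03630048°.

lat 35.2286°, lon -80.0363°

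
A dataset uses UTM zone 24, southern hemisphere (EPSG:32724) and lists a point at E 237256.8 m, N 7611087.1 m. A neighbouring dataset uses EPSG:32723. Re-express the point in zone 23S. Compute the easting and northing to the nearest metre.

UTM 24S → geographic: φ = -21.58389969°, λ = -41.53750024°.
UTM 23S (λ₀ = -45°) forward: E = 858595.669 m, N = 7609239.074 m.

E 858596 m, N 7609239 m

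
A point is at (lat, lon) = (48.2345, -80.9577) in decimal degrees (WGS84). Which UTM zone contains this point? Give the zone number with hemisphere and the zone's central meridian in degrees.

Zone 17N, central meridian -81°

UTM zone = ⌊(λ + 180)/6⌋ + 1; -80.9577° ∈ [-84°, -78°) → zone 17.
Hemisphere: N (φ ≥ 0).
Central meridian λ₀ = 6×17 − 183 = -81°.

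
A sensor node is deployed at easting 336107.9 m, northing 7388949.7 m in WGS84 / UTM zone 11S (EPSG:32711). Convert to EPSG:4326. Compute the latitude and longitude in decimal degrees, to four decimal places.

lat -23.6017°, lon -118.6063°

Zone 11S: λ₀ = -117°, k₀ = 0.9996, false easting 500000 m, false northing 10000000 m.
Meridian distance M = (N − FN)/k₀ = -2612095.1 m.
Inverse transverse Mercator on WGS84 gives φ = -23.60169996°, λ = -118.60630016°.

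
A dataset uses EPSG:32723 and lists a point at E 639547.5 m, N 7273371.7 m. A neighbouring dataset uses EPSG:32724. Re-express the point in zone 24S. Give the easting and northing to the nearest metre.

UTM 23S → geographic: φ = -24.64760004°, λ = -43.62109992°.
UTM 24S (λ₀ = -39°) forward: E = 32031.796 m, N = 7266190.460 m.

E 32032 m, N 7266190 m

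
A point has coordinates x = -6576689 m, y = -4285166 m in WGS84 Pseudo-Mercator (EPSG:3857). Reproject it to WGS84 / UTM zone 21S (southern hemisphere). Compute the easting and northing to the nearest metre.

E 312310 m, N 6026521 m

Web Mercator inverse (R = 6378137 m) → φ = -35.88759777°, λ = -59.07940248°.
UTM 21S forward: E = 312309.812 m, N = 6026521.461 m.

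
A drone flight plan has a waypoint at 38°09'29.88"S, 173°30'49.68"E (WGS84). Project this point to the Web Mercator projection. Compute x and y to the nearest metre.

x 19315468 m, y -4601812 m

Web Mercator is spherical with R = a = 6378137 m.
x = R·λ = 6378137 × 3.028387108 = 19315467.862 m.
y = R·ln tan(π/4 + φ/2) = 6378137 × -0.721497906 = -4601812.493 m.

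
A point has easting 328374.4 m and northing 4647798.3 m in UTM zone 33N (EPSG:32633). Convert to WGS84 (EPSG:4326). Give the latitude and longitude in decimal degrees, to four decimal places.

lat 41.9635°, lon 12.9289°

Zone 33N: λ₀ = 15°, k₀ = 0.9996, false easting 500000 m.
Meridian distance M = (N − FN)/k₀ = 4649658.2 m.
Inverse transverse Mercator on WGS84 gives φ = 41.96350014°, λ = 12.92889982°.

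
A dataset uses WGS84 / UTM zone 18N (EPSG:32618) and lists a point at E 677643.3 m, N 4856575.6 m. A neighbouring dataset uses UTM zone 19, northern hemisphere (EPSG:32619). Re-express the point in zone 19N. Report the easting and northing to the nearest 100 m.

UTM 18N → geographic: φ = 43.84089961°, λ = -72.79020062°.
UTM 19N (λ₀ = -69°) forward: E = 195303.939 m, N = 4861188.031 m.

E 195300 m, N 4861200 m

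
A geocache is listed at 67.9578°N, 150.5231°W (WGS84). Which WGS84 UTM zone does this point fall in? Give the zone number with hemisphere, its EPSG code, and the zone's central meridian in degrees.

Zone 5N (EPSG:32605), central meridian -153°

UTM zone = ⌊(λ + 180)/6⌋ + 1; -150.5231° ∈ [-156°, -150°) → zone 5.
Hemisphere: N (φ ≥ 0).
Central meridian λ₀ = 6×5 − 183 = -153°.
EPSG code: 32605.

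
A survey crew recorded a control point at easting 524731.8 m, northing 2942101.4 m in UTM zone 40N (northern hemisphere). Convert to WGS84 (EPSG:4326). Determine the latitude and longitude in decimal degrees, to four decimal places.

lat 26.5995°, lon 57.2484°

Zone 40N: λ₀ = 57°, k₀ = 0.9996, false easting 500000 m.
Meridian distance M = (N − FN)/k₀ = 2943278.7 m.
Inverse transverse Mercator on WGS84 gives φ = 26.59949960°, λ = 57.24839994°.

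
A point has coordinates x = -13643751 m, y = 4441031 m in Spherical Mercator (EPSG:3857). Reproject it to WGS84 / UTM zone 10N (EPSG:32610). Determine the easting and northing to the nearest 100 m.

E 538800 m, N 4096500 m

Web Mercator inverse (R = 6378137 m) → φ = 37.01380356°, λ = -122.56390056°.
UTM 10N forward: E = 538795.502 m, N = 4096492.529 m.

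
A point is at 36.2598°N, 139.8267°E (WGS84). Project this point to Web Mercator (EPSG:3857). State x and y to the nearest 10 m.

Web Mercator is spherical with R = a = 6378137 m.
x = R·λ = 6378137 × 2.440436297 = 15565437.043 m.
y = R·ln tan(π/4 + φ/2) = 6378137 × 0.679889533 = 4336428.588 m.

x 15565440 m, y 4336430 m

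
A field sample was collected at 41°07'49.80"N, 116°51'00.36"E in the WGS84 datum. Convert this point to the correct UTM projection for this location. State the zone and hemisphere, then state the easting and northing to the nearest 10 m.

Zone 50N: E 487420 m, N 4553250 m

Longitude 116.8501° lies in the 6° band [114°, 120°), giving zone 50; latitude is north of the equator, so 50N.
Zone 50 central meridian λ₀ = 6×50 − 183 = 117°; Δλ = -0.1499°.
Transverse Mercator on WGS84 with k₀ = 0.9996 gives E = 487418.077 m, N = 4553254.791 m.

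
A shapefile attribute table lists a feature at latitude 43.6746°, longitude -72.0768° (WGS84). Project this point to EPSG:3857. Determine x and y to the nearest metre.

Web Mercator is spherical with R = a = 6378137 m.
x = R·λ = 6378137 × -1.257977474 = -8023552.674 m.
y = R·ln tan(π/4 + φ/2) = 6378137 × 0.849028972 = 5415223.100 m.

x -8023553 m, y 5415223 m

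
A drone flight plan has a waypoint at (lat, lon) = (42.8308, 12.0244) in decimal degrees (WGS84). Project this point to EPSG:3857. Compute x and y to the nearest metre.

x 1338550 m, y 5286253 m

Web Mercator is spherical with R = a = 6378137 m.
x = R·λ = 6378137 × 0.209865371 = 1338550.085 m.
y = R·ln tan(π/4 + φ/2) = 6378137 × 0.828808356 = 5286253.240 m.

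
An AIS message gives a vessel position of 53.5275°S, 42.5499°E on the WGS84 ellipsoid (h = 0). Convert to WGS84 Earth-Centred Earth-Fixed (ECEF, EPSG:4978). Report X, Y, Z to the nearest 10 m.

WGS84: a = 6378137 m, e² = 0.006694380; N(φ) = a/√(1−e²sin²φ) = 6391987.096 m.
X = (N+h)·cosφ·cosλ = 2799146.562 m; Y = (N+h)·cosφ·sinλ = 2569433.625 m; Z = (N(1−e²)+h)·sinφ = -5105657.404 m.

X 2799150 m, Y 2569430 m, Z -5105660 m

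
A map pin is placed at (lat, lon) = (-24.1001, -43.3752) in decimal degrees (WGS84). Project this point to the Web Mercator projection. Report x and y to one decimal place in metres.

Web Mercator is spherical with R = a = 6378137 m.
x = R·λ = 6378137 × -0.757040054 = -4828505.177 m.
y = R·ln tan(π/4 + φ/2) = 6378137 × -0.433607883 = -2765610.483 m.

x -4828505.2 m, y -2765610.5 m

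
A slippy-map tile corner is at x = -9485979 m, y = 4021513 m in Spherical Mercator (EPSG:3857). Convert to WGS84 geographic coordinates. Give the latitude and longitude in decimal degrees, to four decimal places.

lat 33.9457°, lon -85.2140°

R = 6378137 m. λ = x/R = -85.21399921°.
φ = 2·arctan(exp(y/R)) − 90° = 2·arctan(1.87858) − 90° = 33.94569858°.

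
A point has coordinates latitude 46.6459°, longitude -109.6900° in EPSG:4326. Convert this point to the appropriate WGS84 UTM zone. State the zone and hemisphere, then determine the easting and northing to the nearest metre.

Zone 12N: E 600249 m, N 5166649 m

Longitude -109.6900° lies in the 6° band [-114°, -108°), giving zone 12; latitude is north of the equator, so 12N.
Zone 12 central meridian λ₀ = 6×12 − 183 = -111°; Δλ = +1.3100°.
Transverse Mercator on WGS84 with k₀ = 0.9996 gives E = 600249.085 m, N = 5166648.868 m.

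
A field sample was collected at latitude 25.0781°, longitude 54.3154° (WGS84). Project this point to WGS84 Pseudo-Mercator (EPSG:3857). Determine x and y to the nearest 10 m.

Web Mercator is spherical with R = a = 6378137 m.
x = R·λ = 6378137 × 0.947982565 = 6046362.670 m.
y = R·ln tan(π/4 + φ/2) = 6378137 × 0.452379825 = 2885340.503 m.

x 6046360 m, y 2885340 m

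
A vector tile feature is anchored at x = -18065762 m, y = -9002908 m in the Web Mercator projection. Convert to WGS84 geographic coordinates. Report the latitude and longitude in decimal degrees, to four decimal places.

lat -62.6003°, lon -162.2875°

R = 6378137 m. λ = x/R = -162.28750124°.
φ = 2·arctan(exp(y/R)) − 90° = 2·arctan(0.24377) − 90° = -62.60030144°.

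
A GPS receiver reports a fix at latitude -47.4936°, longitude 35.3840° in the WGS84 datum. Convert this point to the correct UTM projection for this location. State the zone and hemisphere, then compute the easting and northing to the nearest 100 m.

Zone 36S: E 679600 m, N 4737200 m

Longitude 35.3840° lies in the 6° band [30°, 36°), giving zone 36; latitude is south of the equator, so 36S.
Zone 36 central meridian λ₀ = 6×36 − 183 = 33°; Δλ = +2.3840°.
Transverse Mercator on WGS84 with k₀ = 0.9996 gives E = 679564.590 m, N = 4737226.794 m.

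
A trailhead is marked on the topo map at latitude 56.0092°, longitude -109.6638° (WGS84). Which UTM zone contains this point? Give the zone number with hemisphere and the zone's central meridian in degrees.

UTM zone = ⌊(λ + 180)/6⌋ + 1; -109.6638° ∈ [-114°, -108°) → zone 12.
Hemisphere: N (φ ≥ 0).
Central meridian λ₀ = 6×12 − 183 = -111°.

Zone 12N, central meridian -111°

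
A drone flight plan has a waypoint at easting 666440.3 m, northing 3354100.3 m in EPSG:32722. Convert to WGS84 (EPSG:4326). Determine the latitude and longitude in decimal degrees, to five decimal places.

Zone 22S: λ₀ = -51°, k₀ = 0.9996, false easting 500000 m, false northing 10000000 m.
Meridian distance M = (N − FN)/k₀ = -6648559.1 m.
Inverse transverse Mercator on WGS84 gives φ = -59.91690040°, λ = -48.02280061°.

lat -59.91690°, lon -48.02280°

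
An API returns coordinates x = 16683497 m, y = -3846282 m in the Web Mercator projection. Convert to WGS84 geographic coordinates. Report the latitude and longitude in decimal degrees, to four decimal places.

lat -32.6299°, lon 149.8704°

R = 6378137 m. λ = x/R = 149.87040348°.
φ = 2·arctan(exp(y/R)) − 90° = 2·arctan(0.54714) − 90° = -32.62990162°.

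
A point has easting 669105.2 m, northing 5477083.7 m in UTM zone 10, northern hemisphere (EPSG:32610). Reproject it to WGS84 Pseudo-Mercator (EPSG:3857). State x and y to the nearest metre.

x -13432711 m, y 6346926 m

Unproject from UTM 10N (λ₀ = -123°) → φ = 49.42290007°, λ = -120.66810031°.
Web Mercator (R = 6378137 m): x = -13432711.481 m, y = 6346925.723 m.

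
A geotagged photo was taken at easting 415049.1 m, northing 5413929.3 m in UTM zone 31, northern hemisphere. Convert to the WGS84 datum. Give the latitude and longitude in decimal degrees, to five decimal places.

lat 48.87250°, lon 1.84150°

Zone 31N: λ₀ = 3°, k₀ = 0.9996, false easting 500000 m.
Meridian distance M = (N − FN)/k₀ = 5416095.7 m.
Inverse transverse Mercator on WGS84 gives φ = 48.87249975°, λ = 1.84150025°.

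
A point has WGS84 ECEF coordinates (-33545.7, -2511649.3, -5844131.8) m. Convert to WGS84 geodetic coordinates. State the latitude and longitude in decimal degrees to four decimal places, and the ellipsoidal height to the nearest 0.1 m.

lat -66.8807°, lon -90.7652°, h 1010.8 m

λ = atan2(Y, X) = -90.76519949°; p = √(X²+Y²) = 2511873.3 m.
Bowring's method on WGS84 (a = 6378137 m, b = 6356752.314 m) gives φ = -66.88069997°, h = 1010.8496 m.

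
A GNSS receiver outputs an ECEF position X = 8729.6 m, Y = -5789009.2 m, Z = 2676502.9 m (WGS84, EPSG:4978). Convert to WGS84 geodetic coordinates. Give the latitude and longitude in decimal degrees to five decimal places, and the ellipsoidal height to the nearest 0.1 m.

lat 24.95990°, lon -89.91360°, h 3447.8 m

λ = atan2(Y, X) = -89.91360027°; p = √(X²+Y²) = 5789015.8 m.
Bowring's method on WGS84 (a = 6378137 m, b = 6356752.314 m) gives φ = 24.95989973°, h = 3447.816 m.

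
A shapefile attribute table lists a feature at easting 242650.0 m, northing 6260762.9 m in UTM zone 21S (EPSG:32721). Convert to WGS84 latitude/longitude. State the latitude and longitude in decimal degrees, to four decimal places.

Zone 21S: λ₀ = -57°, k₀ = 0.9996, false easting 500000 m, false northing 10000000 m.
Meridian distance M = (N − FN)/k₀ = -3740733.4 m.
Inverse transverse Mercator on WGS84 gives φ = -33.76199996°, λ = -59.77860041°.

lat -33.7620°, lon -59.7786°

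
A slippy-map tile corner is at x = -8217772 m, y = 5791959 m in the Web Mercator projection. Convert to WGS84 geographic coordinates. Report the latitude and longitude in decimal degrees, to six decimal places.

R = 6378137 m. λ = x/R = -73.82150189°.
φ = 2·arctan(exp(y/R)) − 90° = 2·arctan(2.47960) − 90° = 46.07240018°.

lat 46.072400°, lon -73.821502°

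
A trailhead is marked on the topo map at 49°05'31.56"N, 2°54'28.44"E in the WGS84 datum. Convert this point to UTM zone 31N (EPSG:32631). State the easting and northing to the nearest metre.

E 493276 m, N 5437698 m

Zone 31 central meridian λ₀ = 6×31 − 183 = 3°; Δλ = -0.0921°.
Transverse Mercator on WGS84 with k₀ = 0.9996 gives E = 493276.003 m, N = 5437698.268 m.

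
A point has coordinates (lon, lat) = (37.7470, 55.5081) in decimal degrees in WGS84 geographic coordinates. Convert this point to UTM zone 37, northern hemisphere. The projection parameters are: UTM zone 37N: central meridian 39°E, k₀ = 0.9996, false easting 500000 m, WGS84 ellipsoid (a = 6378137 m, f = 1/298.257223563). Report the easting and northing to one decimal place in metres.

E 420865.7 m, N 6152047.9 m

Zone 37 central meridian λ₀ = 6×37 − 183 = 39°; Δλ = -1.2530°.
Transverse Mercator on WGS84 with k₀ = 0.9996 gives E = 420865.736 m, N = 6152047.879 m.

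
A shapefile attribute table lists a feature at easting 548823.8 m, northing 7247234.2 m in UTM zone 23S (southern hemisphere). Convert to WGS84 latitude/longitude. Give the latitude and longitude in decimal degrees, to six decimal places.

Zone 23S: λ₀ = -45°, k₀ = 0.9996, false easting 500000 m, false northing 10000000 m.
Meridian distance M = (N − FN)/k₀ = -2753867.3 m.
Inverse transverse Mercator on WGS84 gives φ = -24.88920004°, λ = -44.51659985°.

lat -24.889200°, lon -44.516600°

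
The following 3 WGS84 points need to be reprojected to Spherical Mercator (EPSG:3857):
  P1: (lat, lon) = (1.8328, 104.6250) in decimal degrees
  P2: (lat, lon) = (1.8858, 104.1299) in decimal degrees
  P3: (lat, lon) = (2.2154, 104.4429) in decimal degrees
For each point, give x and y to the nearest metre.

Web Mercator: x = R·λ, y = R·ln tan(π/4+φ/2), R = 6378137 m.
P1 (1.8328°, 104.6250°) → (11646801.724, 204061.167) m.
P2 (1.8858°, 104.1299°) → (11591687.444, 209964.208) m.
P3 (2.2154°, 104.4429°) → (11626530.445, 246678.674) m.

P1: x 11646802 m, y 204061 m; P2: x 11591687 m, y 209964 m; P3: x 11626530 m, y 246679 m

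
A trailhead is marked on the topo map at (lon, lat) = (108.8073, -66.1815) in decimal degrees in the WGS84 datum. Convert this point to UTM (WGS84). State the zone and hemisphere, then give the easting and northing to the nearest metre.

Zone 49S: E 401205 m, N 2658130 m

Longitude 108.8073° lies in the 6° band [108°, 114°), giving zone 49; latitude is south of the equator, so 49S.
Zone 49 central meridian λ₀ = 6×49 − 183 = 111°; Δλ = -2.1927°.
Transverse Mercator on WGS84 with k₀ = 0.9996 gives E = 401204.914 m, N = 2658129.504 m.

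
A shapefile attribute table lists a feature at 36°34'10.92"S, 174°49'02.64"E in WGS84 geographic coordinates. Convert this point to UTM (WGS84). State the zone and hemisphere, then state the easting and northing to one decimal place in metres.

Longitude 174.8174° lies in the 6° band [174°, 180°), giving zone 60; latitude is south of the equator, so 60S.
Zone 60 central meridian λ₀ = 6×60 − 183 = 177°; Δλ = -2.1826°.
Transverse Mercator on WGS84 with k₀ = 0.9996 gives E = 304698.186 m, N = 5950643.557 m.

Zone 60S: E 304698.2 m, N 5950643.6 m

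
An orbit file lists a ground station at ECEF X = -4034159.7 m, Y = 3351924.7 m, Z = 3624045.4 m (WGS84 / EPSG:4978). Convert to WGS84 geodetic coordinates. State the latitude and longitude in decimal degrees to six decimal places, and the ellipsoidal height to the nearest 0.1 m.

lat 34.822800°, lon 140.277300°, h 4026.2 m

λ = atan2(Y, X) = 140.27730025°; p = √(X²+Y²) = 5244982.7 m.
Bowring's method on WGS84 (a = 6378137 m, b = 6356752.314 m) gives φ = 34.82279981°, h = 4026.201 m.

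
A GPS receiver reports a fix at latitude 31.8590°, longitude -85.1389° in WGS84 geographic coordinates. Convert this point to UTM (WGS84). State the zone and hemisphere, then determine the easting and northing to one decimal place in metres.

Zone 16N: E 676073.1 m, N 3526316.8 m

Longitude -85.1389° lies in the 6° band [-90°, -84°), giving zone 16; latitude is north of the equator, so 16N.
Zone 16 central meridian λ₀ = 6×16 − 183 = -87°; Δλ = +1.8611°.
Transverse Mercator on WGS84 with k₀ = 0.9996 gives E = 676073.143 m, N = 3526316.810 m.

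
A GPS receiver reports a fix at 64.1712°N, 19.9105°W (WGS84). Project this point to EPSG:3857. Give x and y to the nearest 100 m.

Web Mercator is spherical with R = a = 6378137 m.
x = R·λ = 6378137 × -0.347503781 = -2216426.721 m.
y = R·ln tan(π/4 + φ/2) = 6378137 × 1.472745458 = 9393372.296 m.

x -2216400 m, y 9393400 m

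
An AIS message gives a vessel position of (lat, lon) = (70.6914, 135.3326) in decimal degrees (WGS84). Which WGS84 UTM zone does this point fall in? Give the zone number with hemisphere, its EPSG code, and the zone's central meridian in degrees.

Zone 53N (EPSG:32653), central meridian 135°

UTM zone = ⌊(λ + 180)/6⌋ + 1; 135.3326° ∈ [132°, 138°) → zone 53.
Hemisphere: N (φ ≥ 0).
Central meridian λ₀ = 6×53 − 183 = 135°.
EPSG code: 32653.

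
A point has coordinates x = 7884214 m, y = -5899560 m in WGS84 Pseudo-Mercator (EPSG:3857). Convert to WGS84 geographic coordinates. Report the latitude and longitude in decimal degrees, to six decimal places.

lat -46.738903°, lon 70.825099°

R = 6378137 m. λ = x/R = 70.82509939°.
φ = 2·arctan(exp(y/R)) − 90° = 2·arctan(0.39654) − 90° = -46.73890273°.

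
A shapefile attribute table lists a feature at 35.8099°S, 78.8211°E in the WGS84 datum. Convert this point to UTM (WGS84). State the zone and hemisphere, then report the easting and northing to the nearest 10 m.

Longitude 78.8211° lies in the 6° band [78°, 84°), giving zone 44; latitude is south of the equator, so 44S.
Zone 44 central meridian λ₀ = 6×44 − 183 = 81°; Δλ = -2.1789°.
Transverse Mercator on WGS84 with k₀ = 0.9996 gives E = 303135.607 m, N = 6034945.282 m.

Zone 44S: E 303140 m, N 6034950 m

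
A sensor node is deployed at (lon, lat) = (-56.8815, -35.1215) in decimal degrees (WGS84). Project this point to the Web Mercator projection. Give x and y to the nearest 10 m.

Web Mercator is spherical with R = a = 6378137 m.
x = R·λ = 6378137 × -0.992769458 = -6332019.616 m.
y = R·ln tan(π/4 + φ/2) = 6378137 × -0.655427250 = -4180404.792 m.

x -6332020 m, y -4180400 m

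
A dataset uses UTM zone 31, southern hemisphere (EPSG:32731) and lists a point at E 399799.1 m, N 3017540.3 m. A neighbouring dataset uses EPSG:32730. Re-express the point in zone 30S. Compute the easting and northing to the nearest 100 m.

UTM 31S → geographic: φ = -62.95809992°, λ = 1.02440078°.
UTM 30S (λ₀ = -3°) forward: E = 704039.787 m, N = 3012693.063 m.

E 704000 m, N 3012700 m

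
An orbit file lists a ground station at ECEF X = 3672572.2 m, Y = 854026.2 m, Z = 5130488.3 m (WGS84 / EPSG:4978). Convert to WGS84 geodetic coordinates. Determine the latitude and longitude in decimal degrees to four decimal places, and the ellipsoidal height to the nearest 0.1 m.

lat 53.8700°, lon 13.0910°, h 2801.5 m

λ = atan2(Y, X) = 13.09099973°; p = √(X²+Y²) = 3770563.3 m.
Bowring's method on WGS84 (a = 6378137 m, b = 6356752.314 m) gives φ = 53.87000015°, h = 2801.459 m.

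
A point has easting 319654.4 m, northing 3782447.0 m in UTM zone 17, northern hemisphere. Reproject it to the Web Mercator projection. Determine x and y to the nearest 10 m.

Unproject from UTM 17N (λ₀ = -81°) → φ = 34.16740001°, λ = -82.95659995°.
Web Mercator (R = 6378137 m): x = -9234686.465 m, y = 4051301.968 m.

x -9234690 m, y 4051300 m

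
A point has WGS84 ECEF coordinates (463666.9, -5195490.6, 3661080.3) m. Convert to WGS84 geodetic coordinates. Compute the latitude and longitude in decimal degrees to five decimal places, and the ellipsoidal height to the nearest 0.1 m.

λ = atan2(Y, X) = -84.90020003°; p = √(X²+Y²) = 5216139.3 m.
Bowring's method on WGS84 (a = 6378137 m, b = 6356752.314 m) gives φ = 35.24520029°, h = 1669.240 m.

lat 35.24520°, lon -84.90020°, h 1669.2 m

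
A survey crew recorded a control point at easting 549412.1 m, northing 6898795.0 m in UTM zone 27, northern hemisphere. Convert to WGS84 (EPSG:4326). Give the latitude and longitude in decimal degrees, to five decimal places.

lat 62.21770°, lon -20.04980°

Zone 27N: λ₀ = -21°, k₀ = 0.9996, false easting 500000 m.
Meridian distance M = (N − FN)/k₀ = 6901555.6 m.
Inverse transverse Mercator on WGS84 gives φ = 62.21769966°, λ = -20.04980066°.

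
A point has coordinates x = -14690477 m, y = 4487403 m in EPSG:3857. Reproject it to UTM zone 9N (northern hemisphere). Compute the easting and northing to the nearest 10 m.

E 237190 m, N 4137350 m

Web Mercator inverse (R = 6378137 m) → φ = 37.34569944°, λ = -131.96680020°.
UTM 9N forward: E = 237194.371 m, N = 4137352.678 m.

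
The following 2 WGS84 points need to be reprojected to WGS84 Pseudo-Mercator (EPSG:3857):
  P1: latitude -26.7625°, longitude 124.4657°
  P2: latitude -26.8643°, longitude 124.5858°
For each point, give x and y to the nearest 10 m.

P1: x 13855460 m, y -3093830 m; P2: x 13868830 m, y -3106530 m

Web Mercator: x = R·λ, y = R·ln tan(π/4+φ/2), R = 6378137 m.
P1 (-26.7625°, 124.4657°) → (13855458.345, -3093830.469) m.
P2 (-26.8643°, 124.5858°) → (13868827.816, -3106528.033) m.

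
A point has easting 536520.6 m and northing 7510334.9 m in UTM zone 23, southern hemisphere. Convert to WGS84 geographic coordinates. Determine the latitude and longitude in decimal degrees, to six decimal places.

lat -22.513100°, lon -44.644900°

Zone 23S: λ₀ = -45°, k₀ = 0.9996, false easting 500000 m, false northing 10000000 m.
Meridian distance M = (N − FN)/k₀ = -2490661.4 m.
Inverse transverse Mercator on WGS84 gives φ = -22.51310042°, λ = -44.64489970°.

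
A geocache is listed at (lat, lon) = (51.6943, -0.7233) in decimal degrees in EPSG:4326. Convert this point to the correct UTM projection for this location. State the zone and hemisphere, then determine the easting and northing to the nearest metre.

Longitude -0.7233° lies in the 6° band [-6°, 0°), giving zone 30; latitude is north of the equator, so 30N.
Zone 30 central meridian λ₀ = 6×30 − 183 = -3°; Δλ = +2.2767°.
Transverse Mercator on WGS84 with k₀ = 0.9996 gives E = 657349.531 m, N = 5729492.036 m.

Zone 30N: E 657350 m, N 5729492 m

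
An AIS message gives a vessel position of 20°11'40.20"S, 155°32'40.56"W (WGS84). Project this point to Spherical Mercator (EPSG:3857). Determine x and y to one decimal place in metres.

Web Mercator is spherical with R = a = 6378137 m.
x = R·λ = 6378137 × -2.714765404 = -17315145.668 m.
y = R·ln tan(π/4 + φ/2) = 6378137 × -0.359993273 = -2296086.412 m.

x -17315145.7 m, y -2296086.4 m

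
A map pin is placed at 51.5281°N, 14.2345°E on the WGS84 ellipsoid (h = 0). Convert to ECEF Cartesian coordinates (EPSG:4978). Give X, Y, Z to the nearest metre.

WGS84: a = 6378137 m, e² = 0.006694380; N(φ) = a/√(1−e²sin²φ) = 6391263.251 m.
X = (N+h)·cosφ·cosλ = 3854121.884 m; Y = (N+h)·cosφ·sinλ = 977712.450 m; Z = (N(1−e²)+h)·sinφ = 4970308.058 m.

X 3854122 m, Y 977712 m, Z 4970308 m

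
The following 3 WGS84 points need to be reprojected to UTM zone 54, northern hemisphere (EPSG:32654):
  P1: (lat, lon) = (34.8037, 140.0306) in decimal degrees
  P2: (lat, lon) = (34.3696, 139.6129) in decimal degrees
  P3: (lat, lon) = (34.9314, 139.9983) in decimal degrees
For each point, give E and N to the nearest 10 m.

P1: E 411330 m, N 3851700 m; P2: E 372460 m, N 3804010 m; P3: E 408520 m, N 3865890 m

UTM zone 54N: λ₀ = 141°, k₀ = 0.9996.
P1 (34.8037°, 140.0306°) → (411328.424, 3851702.665) m.
P2 (34.3696°, 139.6129°) → (372457.216, 3804009.390) m.
P3 (34.9314°, 139.9983°) → (408515.379, 3865893.567) m.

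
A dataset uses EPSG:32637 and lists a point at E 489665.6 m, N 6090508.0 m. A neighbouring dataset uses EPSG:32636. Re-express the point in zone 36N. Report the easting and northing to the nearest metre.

E 873624 m, N 6106105 m

UTM 37N → geographic: φ = 54.96140015°, λ = 38.83860040°.
UTM 36N (λ₀ = 33°) forward: E = 873624.149 m, N = 6106105.130 m.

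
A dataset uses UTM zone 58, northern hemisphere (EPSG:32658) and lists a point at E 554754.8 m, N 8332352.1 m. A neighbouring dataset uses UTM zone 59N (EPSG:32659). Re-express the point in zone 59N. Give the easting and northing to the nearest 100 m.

UTM 58N → geographic: φ = 75.07050013°, λ = 166.90430136°.
UTM 59N (λ₀ = 171°) forward: E = 382303.658 m, N = 8335539.428 m.

E 382300 m, N 8335500 m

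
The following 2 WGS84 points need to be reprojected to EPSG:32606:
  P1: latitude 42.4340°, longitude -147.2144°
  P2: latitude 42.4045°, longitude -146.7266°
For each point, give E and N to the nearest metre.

UTM zone 6N: λ₀ = -147°, k₀ = 0.9996.
P1 (42.4340°, -147.2144°) → (482365.062, 4697986.840) m.
P2 (42.4045°, -146.7266°) → (522498.382, 4694725.184) m.

P1: E 482365 m, N 4697987 m; P2: E 522498 m, N 4694725 m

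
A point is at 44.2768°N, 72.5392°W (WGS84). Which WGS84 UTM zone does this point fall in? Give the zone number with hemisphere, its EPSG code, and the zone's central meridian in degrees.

Zone 18N (EPSG:32618), central meridian -75°

UTM zone = ⌊(λ + 180)/6⌋ + 1; -72.5392° ∈ [-78°, -72°) → zone 18.
Hemisphere: N (φ ≥ 0).
Central meridian λ₀ = 6×18 − 183 = -75°.
EPSG code: 32618.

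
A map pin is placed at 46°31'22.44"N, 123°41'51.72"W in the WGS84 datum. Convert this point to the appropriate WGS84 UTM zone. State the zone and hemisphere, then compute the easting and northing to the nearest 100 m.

Longitude -123.6977° lies in the 6° band [-126°, -120°), giving zone 10; latitude is north of the equator, so 10N.
Zone 10 central meridian λ₀ = 6×10 − 183 = -123°; Δλ = -0.6977°.
Transverse Mercator on WGS84 with k₀ = 0.9996 gives E = 446486.710 m, N = 5152384.374 m.

Zone 10N: E 446500 m, N 5152400 m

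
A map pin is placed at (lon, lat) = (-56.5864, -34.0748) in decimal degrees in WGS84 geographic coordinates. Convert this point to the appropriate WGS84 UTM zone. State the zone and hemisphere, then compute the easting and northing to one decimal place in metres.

Zone 21S: E 538161.7 m, N 6229473.1 m

Longitude -56.5864° lies in the 6° band [-60°, -54°), giving zone 21; latitude is south of the equator, so 21S.
Zone 21 central meridian λ₀ = 6×21 − 183 = -57°; Δλ = +0.4136°.
Transverse Mercator on WGS84 with k₀ = 0.9996 gives E = 538161.677 m, N = 6229473.124 m.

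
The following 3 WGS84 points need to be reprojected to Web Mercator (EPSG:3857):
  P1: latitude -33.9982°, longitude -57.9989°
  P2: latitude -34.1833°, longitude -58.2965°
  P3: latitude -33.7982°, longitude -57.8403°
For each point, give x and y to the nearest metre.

Web Mercator: x = R·λ, y = R·ln tan(π/4+φ/2), R = 6378137 m.
P1 (-33.9982°, -57.9989°) → (-6456408.015, -4028560.333) m.
P2 (-34.1833°, -58.2965°) → (-6489536.695, -4053441.374) m.
P3 (-33.7982°, -57.8403°) → (-6438752.743, -4001737.296) m.

P1: x -6456408 m, y -4028560 m; P2: x -6489537 m, y -4053441 m; P3: x -6438753 m, y -4001737 m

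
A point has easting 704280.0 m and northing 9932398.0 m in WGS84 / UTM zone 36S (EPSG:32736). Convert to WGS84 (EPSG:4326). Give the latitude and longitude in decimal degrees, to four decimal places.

Zone 36S: λ₀ = 33°, k₀ = 0.9996, false easting 500000 m, false northing 10000000 m.
Meridian distance M = (N − FN)/k₀ = -67629.1 m.
Inverse transverse Mercator on WGS84 gives φ = -0.61130033°, λ = 34.83560045°.

lat -0.6113°, lon 34.8356°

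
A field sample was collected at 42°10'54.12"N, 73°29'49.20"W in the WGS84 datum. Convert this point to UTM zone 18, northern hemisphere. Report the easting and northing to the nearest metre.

Zone 18 central meridian λ₀ = 6×18 − 183 = -75°; Δλ = +1.5030°.
Transverse Mercator on WGS84 with k₀ = 0.9996 gives E = 624121.572 m, N = 4671043.794 m.

E 624122 m, N 4671044 m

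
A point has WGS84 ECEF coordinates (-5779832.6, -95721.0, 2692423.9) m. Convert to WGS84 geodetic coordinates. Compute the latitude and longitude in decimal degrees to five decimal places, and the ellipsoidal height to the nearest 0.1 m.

λ = atan2(Y, X) = -179.05119951°; p = √(X²+Y²) = 5780625.2 m.
Bowring's method on WGS84 (a = 6378137 m, b = 6356752.314 m) gives φ = 25.12209954°, h = 2584.709 m.

lat 25.12210°, lon -179.05120°, h 2584.7 m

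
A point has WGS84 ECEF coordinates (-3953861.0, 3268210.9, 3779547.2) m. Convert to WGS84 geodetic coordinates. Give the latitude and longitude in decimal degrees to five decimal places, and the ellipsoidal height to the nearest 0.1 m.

λ = atan2(Y, X) = 140.42330007°; p = √(X²+Y²) = 5129738.7 m.
Bowring's method on WGS84 (a = 6378137 m, b = 6356752.314 m) gives φ = 36.56640003°, h = 1161.727 m.

lat 36.56640°, lon 140.42330°, h 1161.7 m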